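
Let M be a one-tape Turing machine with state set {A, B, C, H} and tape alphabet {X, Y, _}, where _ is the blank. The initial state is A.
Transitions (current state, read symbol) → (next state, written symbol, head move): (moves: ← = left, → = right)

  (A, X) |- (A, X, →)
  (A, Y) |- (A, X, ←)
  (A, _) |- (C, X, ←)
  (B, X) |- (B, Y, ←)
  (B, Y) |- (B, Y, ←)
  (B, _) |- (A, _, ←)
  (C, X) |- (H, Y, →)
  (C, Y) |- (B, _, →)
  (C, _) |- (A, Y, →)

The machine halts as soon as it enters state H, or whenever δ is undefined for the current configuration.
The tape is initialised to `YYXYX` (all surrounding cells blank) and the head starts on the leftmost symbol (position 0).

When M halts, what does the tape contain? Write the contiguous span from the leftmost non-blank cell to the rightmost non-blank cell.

A | __[Y]YXYX_   read Y → write X, move ←, go to A
A | _[_]XYXYX_   read _ → write X, move ←, go to C
C | [_]XXYXYX_   read _ → write Y, move →, go to A
A | Y[X]XYXYX_   read X → write X, move →, go to A
A | YX[X]YXYX_   read X → write X, move →, go to A
A | YXX[Y]XYX_   read Y → write X, move ←, go to A
A | YX[X]XXYX_   read X → write X, move →, go to A
A | YXX[X]XYX_   read X → write X, move →, go to A
A | YXXX[X]YX_   read X → write X, move →, go to A
A | YXXXX[Y]X_   read Y → write X, move ←, go to A
A | YXXX[X]XX_   read X → write X, move →, go to A
A | YXXXX[X]X_   read X → write X, move →, go to A
A | YXXXXX[X]_   read X → write X, move →, go to A
A | YXXXXXX[_]   read _ → write X, move ←, go to C
C | YXXXXX[X]X   read X → write Y, move →, go to H
H | YXXXXXY[X]
The non-blank tape span at halt is YXXXXXYX.

YXXXXXYX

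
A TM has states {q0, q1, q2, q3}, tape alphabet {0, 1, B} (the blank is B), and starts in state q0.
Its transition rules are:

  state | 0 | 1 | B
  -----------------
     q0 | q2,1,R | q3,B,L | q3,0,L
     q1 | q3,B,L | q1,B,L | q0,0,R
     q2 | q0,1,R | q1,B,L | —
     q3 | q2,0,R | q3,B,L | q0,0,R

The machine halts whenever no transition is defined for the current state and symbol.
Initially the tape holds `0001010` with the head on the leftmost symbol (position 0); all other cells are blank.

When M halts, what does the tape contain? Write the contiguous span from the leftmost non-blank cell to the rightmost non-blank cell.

state=q0 head=0 tape=B[0]001010   (q0,0)→(q2,1,R)
state=q2 head=1 tape=B1[0]01010   (q2,0)→(q0,1,R)
state=q0 head=2 tape=B11[0]1010   (q0,0)→(q2,1,R)
state=q2 head=3 tape=B111[1]010   (q2,1)→(q1,B,L)
state=q1 head=2 tape=B11[1]B010   (q1,1)→(q1,B,L)
state=q1 head=1 tape=B1[1]BB010   (q1,1)→(q1,B,L)
state=q1 head=0 tape=B[1]BBB010   (q1,1)→(q1,B,L)
state=q1 head=-1 tape=[B]BBBB010   (q1,B)→(q0,0,R)
state=q0 head=0 tape=0[B]BBB010   (q0,B)→(q3,0,L)
state=q3 head=-1 tape=[0]0BBB010   (q3,0)→(q2,0,R)
state=q2 head=0 tape=0[0]BBB010   (q2,0)→(q0,1,R)
state=q0 head=1 tape=01[B]BB010   (q0,B)→(q3,0,L)
state=q3 head=0 tape=0[1]0BB010   (q3,1)→(q3,B,L)
state=q3 head=-1 tape=[0]B0BB010   (q3,0)→(q2,0,R)
state=q2 head=0 tape=0[B]0BB010
The non-blank tape span at halt is 0B0BB010.

0B0BB010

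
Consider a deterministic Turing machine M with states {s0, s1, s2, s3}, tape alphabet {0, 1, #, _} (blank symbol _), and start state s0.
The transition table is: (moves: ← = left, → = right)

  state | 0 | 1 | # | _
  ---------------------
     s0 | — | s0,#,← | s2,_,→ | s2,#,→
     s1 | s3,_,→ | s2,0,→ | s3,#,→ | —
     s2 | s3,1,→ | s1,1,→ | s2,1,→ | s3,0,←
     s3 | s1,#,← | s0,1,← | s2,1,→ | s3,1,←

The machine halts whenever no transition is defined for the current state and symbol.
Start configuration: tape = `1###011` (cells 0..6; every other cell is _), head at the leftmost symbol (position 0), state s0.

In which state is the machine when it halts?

state=s0 head=0 tape=_[1]###011__   (s0,1)→(s0,#,←)
state=s0 head=-1 tape=[_]####011__   (s0,_)→(s2,#,→)
state=s2 head=0 tape=#[#]###011__   (s2,#)→(s2,1,→)
state=s2 head=1 tape=#1[#]##011__   (s2,#)→(s2,1,→)
state=s2 head=2 tape=#11[#]#011__   (s2,#)→(s2,1,→)
state=s2 head=3 tape=#111[#]011__   (s2,#)→(s2,1,→)
state=s2 head=4 tape=#1111[0]11__   (s2,0)→(s3,1,→)
state=s3 head=5 tape=#11111[1]1__   (s3,1)→(s0,1,←)
state=s0 head=4 tape=#1111[1]11__   (s0,1)→(s0,#,←)
state=s0 head=3 tape=#111[1]#11__   (s0,1)→(s0,#,←)
state=s0 head=2 tape=#11[1]##11__   (s0,1)→(s0,#,←)
state=s0 head=1 tape=#1[1]###11__   (s0,1)→(s0,#,←)
state=s0 head=0 tape=#[1]####11__   (s0,1)→(s0,#,←)
state=s0 head=-1 tape=[#]#####11__   (s0,#)→(s2,_,→)
state=s2 head=0 tape=_[#]####11__   (s2,#)→(s2,1,→)
state=s2 head=1 tape=_1[#]###11__   (s2,#)→(s2,1,→)
state=s2 head=2 tape=_11[#]##11__   (s2,#)→(s2,1,→)
state=s2 head=3 tape=_111[#]#11__   (s2,#)→(s2,1,→)
state=s2 head=4 tape=_1111[#]11__   (s2,#)→(s2,1,→)
state=s2 head=5 tape=_11111[1]1__   (s2,1)→(s1,1,→)
state=s1 head=6 tape=_111111[1]__   (s1,1)→(s2,0,→)
state=s2 head=7 tape=_1111110[_]_   (s2,_)→(s3,0,←)
state=s3 head=6 tape=_111111[0]0_   (s3,0)→(s1,#,←)
state=s1 head=5 tape=_11111[1]#0_   (s1,1)→(s2,0,→)
state=s2 head=6 tape=_111110[#]0_   (s2,#)→(s2,1,→)
state=s2 head=7 tape=_1111101[0]_   (s2,0)→(s3,1,→)
state=s3 head=8 tape=_11111011[_]   (s3,_)→(s3,1,←)
state=s3 head=7 tape=_1111101[1]1   (s3,1)→(s0,1,←)
state=s0 head=6 tape=_111110[1]11   (s0,1)→(s0,#,←)
state=s0 head=5 tape=_11111[0]#11
No transition is defined for (s0, 0); M halts in state s0.

s0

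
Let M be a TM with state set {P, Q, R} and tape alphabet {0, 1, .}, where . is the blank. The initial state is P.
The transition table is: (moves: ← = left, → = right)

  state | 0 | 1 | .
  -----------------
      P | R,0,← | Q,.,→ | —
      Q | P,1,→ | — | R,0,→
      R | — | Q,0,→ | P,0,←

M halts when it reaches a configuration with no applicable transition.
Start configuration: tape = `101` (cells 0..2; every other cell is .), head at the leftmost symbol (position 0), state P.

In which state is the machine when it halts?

state=P head=0 tape=[1]01...   (P,1)→(Q,.,→)
state=Q head=1 tape=.[0]1...   (Q,0)→(P,1,→)
state=P head=2 tape=.1[1]...   (P,1)→(Q,.,→)
state=Q head=3 tape=.1.[.]..   (Q,.)→(R,0,→)
state=R head=4 tape=.1.0[.].   (R,.)→(P,0,←)
state=P head=3 tape=.1.[0]0.   (P,0)→(R,0,←)
state=R head=2 tape=.1[.]00.   (R,.)→(P,0,←)
state=P head=1 tape=.[1]000.   (P,1)→(Q,.,→)
state=Q head=2 tape=..[0]00.   (Q,0)→(P,1,→)
state=P head=3 tape=..1[0]0.   (P,0)→(R,0,←)
state=R head=2 tape=..[1]00.   (R,1)→(Q,0,→)
state=Q head=3 tape=..0[0]0.   (Q,0)→(P,1,→)
state=P head=4 tape=..01[0].   (P,0)→(R,0,←)
state=R head=3 tape=..0[1]0.   (R,1)→(Q,0,→)
state=Q head=4 tape=..00[0].   (Q,0)→(P,1,→)
state=P head=5 tape=..001[.]
No transition is defined for (P, .); M halts in state P.

P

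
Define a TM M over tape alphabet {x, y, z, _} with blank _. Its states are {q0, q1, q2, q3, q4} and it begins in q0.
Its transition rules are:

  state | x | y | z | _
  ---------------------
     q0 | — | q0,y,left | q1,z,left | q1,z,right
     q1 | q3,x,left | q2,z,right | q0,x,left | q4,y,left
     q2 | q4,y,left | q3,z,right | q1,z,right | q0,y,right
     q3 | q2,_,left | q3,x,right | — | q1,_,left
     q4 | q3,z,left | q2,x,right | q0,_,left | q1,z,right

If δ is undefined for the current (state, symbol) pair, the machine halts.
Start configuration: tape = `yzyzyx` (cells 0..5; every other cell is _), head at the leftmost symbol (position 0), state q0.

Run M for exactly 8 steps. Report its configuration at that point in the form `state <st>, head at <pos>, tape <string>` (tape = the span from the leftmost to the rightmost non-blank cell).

state=q0 head=0 tape=_[y]zyzyx   (q0,y)→(q0,y,left)
state=q0 head=-1 tape=[_]yzyzyx   (q0,_)→(q1,z,right)
state=q1 head=0 tape=z[y]zyzyx   (q1,y)→(q2,z,right)
state=q2 head=1 tape=zz[z]yzyx   (q2,z)→(q1,z,right)
state=q1 head=2 tape=zzz[y]zyx   (q1,y)→(q2,z,right)
state=q2 head=3 tape=zzzz[z]yx   (q2,z)→(q1,z,right)
state=q1 head=4 tape=zzzzz[y]x   (q1,y)→(q2,z,right)
state=q2 head=5 tape=zzzzzz[x]   (q2,x)→(q4,y,left)
state=q4 head=4 tape=zzzzz[z]y
After 8 steps: state q4, head at 4, tape zzzzzzy.

state q4, head at 4, tape zzzzzzy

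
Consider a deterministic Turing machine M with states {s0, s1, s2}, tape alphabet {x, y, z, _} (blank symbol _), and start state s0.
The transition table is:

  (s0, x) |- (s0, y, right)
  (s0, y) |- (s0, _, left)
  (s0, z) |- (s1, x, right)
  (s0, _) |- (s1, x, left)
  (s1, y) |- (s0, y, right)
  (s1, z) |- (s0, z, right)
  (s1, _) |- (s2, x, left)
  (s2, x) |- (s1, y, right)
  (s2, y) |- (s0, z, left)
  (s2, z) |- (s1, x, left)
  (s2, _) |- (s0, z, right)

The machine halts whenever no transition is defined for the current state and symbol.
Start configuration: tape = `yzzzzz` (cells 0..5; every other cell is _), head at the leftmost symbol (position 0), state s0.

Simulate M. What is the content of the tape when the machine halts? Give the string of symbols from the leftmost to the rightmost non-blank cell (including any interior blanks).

s0 | ___[y]zzzzz_   read y → write _, move left, go to s0
s0 | __[_]_zzzzz_   read _ → write x, move left, go to s1
s1 | _[_]x_zzzzz_   read _ → write x, move left, go to s2
s2 | [_]xx_zzzzz_   read _ → write z, move right, go to s0
s0 | z[x]x_zzzzz_   read x → write y, move right, go to s0
s0 | zy[x]_zzzzz_   read x → write y, move right, go to s0
s0 | zyy[_]zzzzz_   read _ → write x, move left, go to s1
s1 | zy[y]xzzzzz_   read y → write y, move right, go to s0
s0 | zyy[x]zzzzz_   read x → write y, move right, go to s0
s0 | zyyy[z]zzzz_   read z → write x, move right, go to s1
s1 | zyyyx[z]zzz_   read z → write z, move right, go to s0
s0 | zyyyxz[z]zz_   read z → write x, move right, go to s1
s1 | zyyyxzx[z]z_   read z → write z, move right, go to s0
s0 | zyyyxzxz[z]_   read z → write x, move right, go to s1
s1 | zyyyxzxzx[_]   read _ → write x, move left, go to s2
s2 | zyyyxzxz[x]x   read x → write y, move right, go to s1
s1 | zyyyxzxzy[x]
The non-blank tape span at halt is zyyyxzxzyx.

zyyyxzxzyx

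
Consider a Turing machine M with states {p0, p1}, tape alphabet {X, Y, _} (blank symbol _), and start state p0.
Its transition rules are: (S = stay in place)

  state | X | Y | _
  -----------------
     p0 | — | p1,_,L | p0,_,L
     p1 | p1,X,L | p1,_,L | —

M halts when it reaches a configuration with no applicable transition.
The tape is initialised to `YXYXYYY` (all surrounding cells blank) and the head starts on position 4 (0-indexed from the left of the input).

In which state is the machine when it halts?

p1

p0 | _YXYX[Y]YY   read Y → write _, move L, go to p1
p1 | _YXY[X]_YY   read X → write X, move L, go to p1
p1 | _YX[Y]X_YY   read Y → write _, move L, go to p1
p1 | _Y[X]_X_YY   read X → write X, move L, go to p1
p1 | _[Y]X_X_YY   read Y → write _, move L, go to p1
p1 | [_]_X_X_YY
No transition is defined for (p1, _); M halts in state p1.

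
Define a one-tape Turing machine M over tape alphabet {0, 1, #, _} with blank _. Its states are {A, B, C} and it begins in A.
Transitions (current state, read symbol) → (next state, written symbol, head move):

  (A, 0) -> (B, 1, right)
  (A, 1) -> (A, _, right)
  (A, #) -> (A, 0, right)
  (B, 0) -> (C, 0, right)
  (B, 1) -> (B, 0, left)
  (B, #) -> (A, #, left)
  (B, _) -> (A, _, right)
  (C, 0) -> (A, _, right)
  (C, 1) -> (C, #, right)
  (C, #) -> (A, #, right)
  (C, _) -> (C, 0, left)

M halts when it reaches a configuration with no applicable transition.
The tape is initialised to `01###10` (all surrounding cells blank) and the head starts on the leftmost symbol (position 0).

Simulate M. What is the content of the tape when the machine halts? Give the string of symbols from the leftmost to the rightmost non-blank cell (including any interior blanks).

state=A head=0 tape=_[0]1###10__   (A,0)→(B,1,right)
state=B head=1 tape=_1[1]###10__   (B,1)→(B,0,left)
state=B head=0 tape=_[1]0###10__   (B,1)→(B,0,left)
state=B head=-1 tape=[_]00###10__   (B,_)→(A,_,right)
state=A head=0 tape=_[0]0###10__   (A,0)→(B,1,right)
state=B head=1 tape=_1[0]###10__   (B,0)→(C,0,right)
state=C head=2 tape=_10[#]##10__   (C,#)→(A,#,right)
state=A head=3 tape=_10#[#]#10__   (A,#)→(A,0,right)
state=A head=4 tape=_10#0[#]10__   (A,#)→(A,0,right)
state=A head=5 tape=_10#00[1]0__   (A,1)→(A,_,right)
state=A head=6 tape=_10#00_[0]__   (A,0)→(B,1,right)
state=B head=7 tape=_10#00_1[_]_   (B,_)→(A,_,right)
state=A head=8 tape=_10#00_1_[_]
The non-blank tape span at halt is 10#00_1.

10#00_1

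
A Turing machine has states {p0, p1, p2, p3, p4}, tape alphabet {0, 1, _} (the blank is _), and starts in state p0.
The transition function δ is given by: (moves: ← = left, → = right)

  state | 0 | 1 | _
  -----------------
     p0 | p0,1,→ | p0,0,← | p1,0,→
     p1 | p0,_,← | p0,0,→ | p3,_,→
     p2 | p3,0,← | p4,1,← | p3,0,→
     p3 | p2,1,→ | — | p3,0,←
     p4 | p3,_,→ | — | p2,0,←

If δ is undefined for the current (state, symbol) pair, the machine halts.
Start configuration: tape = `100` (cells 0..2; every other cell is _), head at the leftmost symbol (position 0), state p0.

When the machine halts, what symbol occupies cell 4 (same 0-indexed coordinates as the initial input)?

p0 | _[1]00__   read 1 → write 0, move ←, go to p0
p0 | [_]000__   read _ → write 0, move →, go to p1
p1 | 0[0]00__   read 0 → write _, move ←, go to p0
p0 | [0]_00__   read 0 → write 1, move →, go to p0
p0 | 1[_]00__   read _ → write 0, move →, go to p1
p1 | 10[0]0__   read 0 → write _, move ←, go to p0
p0 | 1[0]_0__   read 0 → write 1, move →, go to p0
p0 | 11[_]0__   read _ → write 0, move →, go to p1
p1 | 110[0]__   read 0 → write _, move ←, go to p0
p0 | 11[0]___   read 0 → write 1, move →, go to p0
p0 | 111[_]__   read _ → write 0, move →, go to p1
p1 | 1110[_]_   read _ → write _, move →, go to p3
p3 | 1110_[_]   read _ → write 0, move ←, go to p3
p3 | 1110[_]0   read _ → write 0, move ←, go to p3
p3 | 111[0]00   read 0 → write 1, move →, go to p2
p2 | 1111[0]0   read 0 → write 0, move ←, go to p3
p3 | 111[1]00
Cell 4 holds 0 when M halts.

0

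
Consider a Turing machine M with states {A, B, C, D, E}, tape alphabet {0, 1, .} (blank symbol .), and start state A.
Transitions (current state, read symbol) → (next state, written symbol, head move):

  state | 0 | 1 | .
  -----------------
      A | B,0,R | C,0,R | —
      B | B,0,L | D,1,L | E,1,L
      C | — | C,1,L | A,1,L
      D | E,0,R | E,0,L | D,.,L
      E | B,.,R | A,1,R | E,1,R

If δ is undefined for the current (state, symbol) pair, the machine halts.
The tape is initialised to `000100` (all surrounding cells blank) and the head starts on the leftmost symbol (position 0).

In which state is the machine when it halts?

C

A | ....[0]00100   read 0 → write 0, move R, go to B
B | ....0[0]0100   read 0 → write 0, move L, go to B
B | ....[0]00100   read 0 → write 0, move L, go to B
B | ...[.]000100   read . → write 1, move L, go to E
E | ..[.]1000100   read . → write 1, move R, go to E
E | ..1[1]000100   read 1 → write 1, move R, go to A
A | ..11[0]00100   read 0 → write 0, move R, go to B
B | ..110[0]0100   read 0 → write 0, move L, go to B
B | ..11[0]00100   read 0 → write 0, move L, go to B
B | ..1[1]000100   read 1 → write 1, move L, go to D
D | ..[1]1000100   read 1 → write 0, move L, go to E
E | .[.]01000100   read . → write 1, move R, go to E
E | .1[0]1000100   read 0 → write ., move R, go to B
B | .1.[1]000100   read 1 → write 1, move L, go to D
D | .1[.]1000100   read . → write ., move L, go to D
D | .[1].1000100   read 1 → write 0, move L, go to E
E | [.]0.1000100   read . → write 1, move R, go to E
E | 1[0].1000100   read 0 → write ., move R, go to B
B | 1.[.]1000100   read . → write 1, move L, go to E
E | 1[.]11000100   read . → write 1, move R, go to E
E | 11[1]1000100   read 1 → write 1, move R, go to A
A | 111[1]000100   read 1 → write 0, move R, go to C
C | 1110[0]00100
No transition is defined for (C, 0); M halts in state C.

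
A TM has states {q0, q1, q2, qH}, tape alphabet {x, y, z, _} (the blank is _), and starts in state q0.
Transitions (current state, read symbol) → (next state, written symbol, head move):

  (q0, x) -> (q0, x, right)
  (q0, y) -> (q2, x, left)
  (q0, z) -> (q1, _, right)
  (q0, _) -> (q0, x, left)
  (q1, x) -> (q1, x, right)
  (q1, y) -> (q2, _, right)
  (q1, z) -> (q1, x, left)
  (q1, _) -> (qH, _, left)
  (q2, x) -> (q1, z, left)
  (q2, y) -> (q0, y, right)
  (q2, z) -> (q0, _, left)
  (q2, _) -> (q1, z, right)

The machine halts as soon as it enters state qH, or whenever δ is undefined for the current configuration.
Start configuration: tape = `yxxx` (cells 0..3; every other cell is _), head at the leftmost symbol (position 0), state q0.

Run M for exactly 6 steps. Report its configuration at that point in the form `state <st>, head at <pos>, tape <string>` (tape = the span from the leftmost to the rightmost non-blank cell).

state q1, head at 4, tape zxxxx

q0 | _[y]xxx_   read y → write x, move left, go to q2
q2 | [_]xxxx_   read _ → write z, move right, go to q1
q1 | z[x]xxx_   read x → write x, move right, go to q1
q1 | zx[x]xx_   read x → write x, move right, go to q1
q1 | zxx[x]x_   read x → write x, move right, go to q1
q1 | zxxx[x]_   read x → write x, move right, go to q1
q1 | zxxxx[_]
After 6 steps: state q1, head at 4, tape zxxxx.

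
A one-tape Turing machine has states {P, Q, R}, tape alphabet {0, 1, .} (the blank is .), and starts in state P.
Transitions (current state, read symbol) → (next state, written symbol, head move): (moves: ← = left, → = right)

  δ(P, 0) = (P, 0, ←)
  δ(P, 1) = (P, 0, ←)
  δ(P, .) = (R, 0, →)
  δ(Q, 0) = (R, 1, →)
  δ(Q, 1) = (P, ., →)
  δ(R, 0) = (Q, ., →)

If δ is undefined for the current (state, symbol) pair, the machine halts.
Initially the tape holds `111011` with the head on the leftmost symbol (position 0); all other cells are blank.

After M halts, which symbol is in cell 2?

P | .[1]11011   read 1 → write 0, move ←, go to P
P | [.]011011   read . → write 0, move →, go to R
R | 0[0]11011   read 0 → write ., move →, go to Q
Q | 0.[1]1011   read 1 → write ., move →, go to P
P | 0..[1]011   read 1 → write 0, move ←, go to P
P | 0.[.]0011   read . → write 0, move →, go to R
R | 0.0[0]011   read 0 → write ., move →, go to Q
Q | 0.0.[0]11   read 0 → write 1, move →, go to R
R | 0.0.1[1]1
Cell 2 holds . when M halts.

.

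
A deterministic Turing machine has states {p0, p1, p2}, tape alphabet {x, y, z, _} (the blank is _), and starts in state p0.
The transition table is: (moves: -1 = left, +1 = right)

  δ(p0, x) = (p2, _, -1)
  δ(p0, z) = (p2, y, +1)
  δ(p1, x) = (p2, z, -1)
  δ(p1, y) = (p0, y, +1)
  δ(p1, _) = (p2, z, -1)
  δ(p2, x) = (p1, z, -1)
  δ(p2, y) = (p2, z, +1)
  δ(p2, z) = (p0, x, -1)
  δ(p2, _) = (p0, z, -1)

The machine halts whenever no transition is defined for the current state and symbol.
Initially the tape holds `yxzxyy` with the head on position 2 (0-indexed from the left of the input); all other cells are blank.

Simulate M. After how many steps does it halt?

state=p0 head=2 tape=yx[z]xyy_   (p0,z)→(p2,y,+1)
state=p2 head=3 tape=yxy[x]yy_   (p2,x)→(p1,z,-1)
state=p1 head=2 tape=yx[y]zyy_   (p1,y)→(p0,y,+1)
state=p0 head=3 tape=yxy[z]yy_   (p0,z)→(p2,y,+1)
state=p2 head=4 tape=yxyy[y]y_   (p2,y)→(p2,z,+1)
state=p2 head=5 tape=yxyyz[y]_   (p2,y)→(p2,z,+1)
state=p2 head=6 tape=yxyyzz[_]   (p2,_)→(p0,z,-1)
state=p0 head=5 tape=yxyyz[z]z   (p0,z)→(p2,y,+1)
state=p2 head=6 tape=yxyyzy[z]   (p2,z)→(p0,x,-1)
state=p0 head=5 tape=yxyyz[y]x
M halts after 9 transitions.

9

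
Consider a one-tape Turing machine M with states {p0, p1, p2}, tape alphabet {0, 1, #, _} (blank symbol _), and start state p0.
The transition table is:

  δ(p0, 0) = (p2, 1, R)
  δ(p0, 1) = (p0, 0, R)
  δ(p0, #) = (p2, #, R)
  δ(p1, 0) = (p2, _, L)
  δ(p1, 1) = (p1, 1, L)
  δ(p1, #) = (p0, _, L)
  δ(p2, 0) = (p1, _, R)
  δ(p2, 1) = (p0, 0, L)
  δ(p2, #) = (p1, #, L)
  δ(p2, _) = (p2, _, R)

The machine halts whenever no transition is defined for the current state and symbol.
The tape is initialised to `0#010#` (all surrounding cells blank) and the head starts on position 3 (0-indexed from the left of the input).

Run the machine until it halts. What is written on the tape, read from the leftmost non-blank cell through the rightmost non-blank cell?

0#__1#

state=p0 head=3 tape=0#0[1]0#   (p0,1)→(p0,0,R)
state=p0 head=4 tape=0#00[0]#   (p0,0)→(p2,1,R)
state=p2 head=5 tape=0#001[#]   (p2,#)→(p1,#,L)
state=p1 head=4 tape=0#00[1]#   (p1,1)→(p1,1,L)
state=p1 head=3 tape=0#0[0]1#   (p1,0)→(p2,_,L)
state=p2 head=2 tape=0#[0]_1#   (p2,0)→(p1,_,R)
state=p1 head=3 tape=0#_[_]1#
The non-blank tape span at halt is 0#__1#.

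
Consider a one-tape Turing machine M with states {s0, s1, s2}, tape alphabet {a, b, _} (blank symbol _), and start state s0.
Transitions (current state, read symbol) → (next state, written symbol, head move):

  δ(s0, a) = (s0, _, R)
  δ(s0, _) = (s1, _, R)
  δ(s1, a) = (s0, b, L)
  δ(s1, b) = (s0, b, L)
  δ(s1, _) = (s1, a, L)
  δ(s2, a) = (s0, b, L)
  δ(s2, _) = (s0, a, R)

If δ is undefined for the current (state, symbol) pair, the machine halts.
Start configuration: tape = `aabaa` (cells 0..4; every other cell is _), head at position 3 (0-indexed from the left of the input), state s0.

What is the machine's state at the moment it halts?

s0 | aab[a]a__   read a → write _, move R, go to s0
s0 | aab_[a]__   read a → write _, move R, go to s0
s0 | aab__[_]_   read _ → write _, move R, go to s1
s1 | aab___[_]   read _ → write a, move L, go to s1
s1 | aab__[_]a   read _ → write a, move L, go to s1
s1 | aab_[_]aa   read _ → write a, move L, go to s1
s1 | aab[_]aaa   read _ → write a, move L, go to s1
s1 | aa[b]aaaa   read b → write b, move L, go to s0
s0 | a[a]baaaa   read a → write _, move R, go to s0
s0 | a_[b]aaaa
No transition is defined for (s0, b); M halts in state s0.

s0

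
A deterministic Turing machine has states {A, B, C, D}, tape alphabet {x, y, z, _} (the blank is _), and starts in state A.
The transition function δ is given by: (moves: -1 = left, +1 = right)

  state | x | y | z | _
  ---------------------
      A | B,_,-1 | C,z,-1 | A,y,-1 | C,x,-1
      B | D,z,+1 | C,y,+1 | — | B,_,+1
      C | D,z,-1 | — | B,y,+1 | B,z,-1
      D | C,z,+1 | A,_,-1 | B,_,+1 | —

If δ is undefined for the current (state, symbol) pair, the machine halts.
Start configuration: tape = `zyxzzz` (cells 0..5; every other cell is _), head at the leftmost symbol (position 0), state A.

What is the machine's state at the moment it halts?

B

state=A head=0 tape=___[z]yxzzz   (A,z)→(A,y,-1)
state=A head=-1 tape=__[_]yyxzzz   (A,_)→(C,x,-1)
state=C head=-2 tape=_[_]xyyxzzz   (C,_)→(B,z,-1)
state=B head=-3 tape=[_]zxyyxzzz   (B,_)→(B,_,+1)
state=B head=-2 tape=_[z]xyyxzzz
No transition is defined for (B, z); M halts in state B.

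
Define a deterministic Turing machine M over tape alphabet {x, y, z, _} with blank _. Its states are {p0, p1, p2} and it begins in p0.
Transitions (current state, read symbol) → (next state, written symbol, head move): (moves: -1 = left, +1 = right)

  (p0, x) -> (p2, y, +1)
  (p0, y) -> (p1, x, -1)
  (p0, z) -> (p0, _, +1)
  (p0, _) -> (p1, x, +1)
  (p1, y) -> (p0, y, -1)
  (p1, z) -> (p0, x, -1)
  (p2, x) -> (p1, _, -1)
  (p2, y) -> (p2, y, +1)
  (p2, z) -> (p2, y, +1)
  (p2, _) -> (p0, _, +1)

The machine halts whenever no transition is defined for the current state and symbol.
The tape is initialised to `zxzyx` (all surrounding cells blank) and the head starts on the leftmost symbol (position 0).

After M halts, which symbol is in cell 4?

p0 | _[z]xzyx   read z → write _, move +1, go to p0
p0 | __[x]zyx   read x → write y, move +1, go to p2
p2 | __y[z]yx   read z → write y, move +1, go to p2
p2 | __yy[y]x   read y → write y, move +1, go to p2
p2 | __yyy[x]   read x → write _, move -1, go to p1
p1 | __yy[y]_   read y → write y, move -1, go to p0
p0 | __y[y]y_   read y → write x, move -1, go to p1
p1 | __[y]xy_   read y → write y, move -1, go to p0
p0 | _[_]yxy_   read _ → write x, move +1, go to p1
p1 | _x[y]xy_   read y → write y, move -1, go to p0
p0 | _[x]yxy_   read x → write y, move +1, go to p2
p2 | _y[y]xy_   read y → write y, move +1, go to p2
p2 | _yy[x]y_   read x → write _, move -1, go to p1
p1 | _y[y]_y_   read y → write y, move -1, go to p0
p0 | _[y]y_y_   read y → write x, move -1, go to p1
p1 | [_]xy_y_
Cell 4 holds _ when M halts.

_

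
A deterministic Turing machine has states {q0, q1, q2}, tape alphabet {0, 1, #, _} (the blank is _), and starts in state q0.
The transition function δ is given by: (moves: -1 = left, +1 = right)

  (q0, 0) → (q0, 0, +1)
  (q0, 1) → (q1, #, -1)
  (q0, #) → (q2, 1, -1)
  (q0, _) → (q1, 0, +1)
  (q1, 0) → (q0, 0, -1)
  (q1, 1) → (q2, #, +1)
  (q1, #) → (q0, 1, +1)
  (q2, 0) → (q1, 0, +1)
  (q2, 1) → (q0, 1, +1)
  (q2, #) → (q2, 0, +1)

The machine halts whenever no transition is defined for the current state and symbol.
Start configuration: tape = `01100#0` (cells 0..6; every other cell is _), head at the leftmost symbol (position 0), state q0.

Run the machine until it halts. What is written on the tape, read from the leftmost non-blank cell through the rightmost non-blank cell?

00#100#0

state=q0 head=0 tape=_[0]1100#0_   (q0,0)→(q0,0,+1)
state=q0 head=1 tape=_0[1]100#0_   (q0,1)→(q1,#,-1)
state=q1 head=0 tape=_[0]#100#0_   (q1,0)→(q0,0,-1)
state=q0 head=-1 tape=[_]0#100#0_   (q0,_)→(q1,0,+1)
state=q1 head=0 tape=0[0]#100#0_   (q1,0)→(q0,0,-1)
state=q0 head=-1 tape=[0]0#100#0_   (q0,0)→(q0,0,+1)
state=q0 head=0 tape=0[0]#100#0_   (q0,0)→(q0,0,+1)
state=q0 head=1 tape=00[#]100#0_   (q0,#)→(q2,1,-1)
state=q2 head=0 tape=0[0]1100#0_   (q2,0)→(q1,0,+1)
state=q1 head=1 tape=00[1]100#0_   (q1,1)→(q2,#,+1)
state=q2 head=2 tape=00#[1]00#0_   (q2,1)→(q0,1,+1)
state=q0 head=3 tape=00#1[0]0#0_   (q0,0)→(q0,0,+1)
state=q0 head=4 tape=00#10[0]#0_   (q0,0)→(q0,0,+1)
state=q0 head=5 tape=00#100[#]0_   (q0,#)→(q2,1,-1)
state=q2 head=4 tape=00#10[0]10_   (q2,0)→(q1,0,+1)
state=q1 head=5 tape=00#100[1]0_   (q1,1)→(q2,#,+1)
state=q2 head=6 tape=00#100#[0]_   (q2,0)→(q1,0,+1)
state=q1 head=7 tape=00#100#0[_]
The non-blank tape span at halt is 00#100#0.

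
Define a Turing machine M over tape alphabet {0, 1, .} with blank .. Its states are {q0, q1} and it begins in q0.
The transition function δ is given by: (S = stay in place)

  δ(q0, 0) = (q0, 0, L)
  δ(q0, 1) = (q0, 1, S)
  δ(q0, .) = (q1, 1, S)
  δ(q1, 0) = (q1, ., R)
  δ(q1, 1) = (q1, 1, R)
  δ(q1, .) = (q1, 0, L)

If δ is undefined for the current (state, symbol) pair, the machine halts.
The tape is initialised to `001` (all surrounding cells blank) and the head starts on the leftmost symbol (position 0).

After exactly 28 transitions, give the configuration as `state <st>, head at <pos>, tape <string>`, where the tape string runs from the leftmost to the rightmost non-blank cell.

state q1, head at 5, tape 1..1..00

state=q0 head=0 tape=.[0]01....   (q0,0)→(q0,0,L)
state=q0 head=-1 tape=[.]001....   (q0,.)→(q1,1,S)
state=q1 head=-1 tape=[1]001....   (q1,1)→(q1,1,R)
state=q1 head=0 tape=1[0]01....   (q1,0)→(q1,.,R)
state=q1 head=1 tape=1.[0]1....   (q1,0)→(q1,.,R)
state=q1 head=2 tape=1..[1]....   (q1,1)→(q1,1,R)
state=q1 head=3 tape=1..1[.]...   (q1,.)→(q1,0,L)
state=q1 head=2 tape=1..[1]0...   (q1,1)→(q1,1,R)
state=q1 head=3 tape=1..1[0]...   (q1,0)→(q1,.,R)
state=q1 head=4 tape=1..1.[.]..   (q1,.)→(q1,0,L)
state=q1 head=3 tape=1..1[.]0..   (q1,.)→(q1,0,L)
state=q1 head=2 tape=1..[1]00..   (q1,1)→(q1,1,R)
state=q1 head=3 tape=1..1[0]0..   (q1,0)→(q1,.,R)
state=q1 head=4 tape=1..1.[0]..   (q1,0)→(q1,.,R)
state=q1 head=5 tape=1..1..[.].   (q1,.)→(q1,0,L)
state=q1 head=4 tape=1..1.[.]0.   (q1,.)→(q1,0,L)
state=q1 head=3 tape=1..1[.]00.   (q1,.)→(q1,0,L)
state=q1 head=2 tape=1..[1]000.   (q1,1)→(q1,1,R)
state=q1 head=3 tape=1..1[0]00.   (q1,0)→(q1,.,R)
state=q1 head=4 tape=1..1.[0]0.   (q1,0)→(q1,.,R)
state=q1 head=5 tape=1..1..[0].   (q1,0)→(q1,.,R)
state=q1 head=6 tape=1..1...[.]   (q1,.)→(q1,0,L)
state=q1 head=5 tape=1..1..[.]0   (q1,.)→(q1,0,L)
state=q1 head=4 tape=1..1.[.]00   (q1,.)→(q1,0,L)
state=q1 head=3 tape=1..1[.]000   (q1,.)→(q1,0,L)
state=q1 head=2 tape=1..[1]0000   (q1,1)→(q1,1,R)
state=q1 head=3 tape=1..1[0]000   (q1,0)→(q1,.,R)
state=q1 head=4 tape=1..1.[0]00   (q1,0)→(q1,.,R)
state=q1 head=5 tape=1..1..[0]0
After 28 steps: state q1, head at 5, tape 1..1..00.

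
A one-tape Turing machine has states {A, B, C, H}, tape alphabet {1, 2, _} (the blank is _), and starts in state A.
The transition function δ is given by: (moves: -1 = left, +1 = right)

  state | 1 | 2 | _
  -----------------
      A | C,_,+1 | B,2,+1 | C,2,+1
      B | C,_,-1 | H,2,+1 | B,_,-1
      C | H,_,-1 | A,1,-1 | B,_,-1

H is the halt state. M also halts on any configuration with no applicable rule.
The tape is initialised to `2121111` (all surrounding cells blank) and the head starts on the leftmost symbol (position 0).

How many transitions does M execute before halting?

state=A head=0 tape=_[2]121111   (A,2)→(B,2,+1)
state=B head=1 tape=_2[1]21111   (B,1)→(C,_,-1)
state=C head=0 tape=_[2]_21111   (C,2)→(A,1,-1)
state=A head=-1 tape=[_]1_21111   (A,_)→(C,2,+1)
state=C head=0 tape=2[1]_21111   (C,1)→(H,_,-1)
state=H head=-1 tape=[2]__21111
M halts after 5 transitions.

5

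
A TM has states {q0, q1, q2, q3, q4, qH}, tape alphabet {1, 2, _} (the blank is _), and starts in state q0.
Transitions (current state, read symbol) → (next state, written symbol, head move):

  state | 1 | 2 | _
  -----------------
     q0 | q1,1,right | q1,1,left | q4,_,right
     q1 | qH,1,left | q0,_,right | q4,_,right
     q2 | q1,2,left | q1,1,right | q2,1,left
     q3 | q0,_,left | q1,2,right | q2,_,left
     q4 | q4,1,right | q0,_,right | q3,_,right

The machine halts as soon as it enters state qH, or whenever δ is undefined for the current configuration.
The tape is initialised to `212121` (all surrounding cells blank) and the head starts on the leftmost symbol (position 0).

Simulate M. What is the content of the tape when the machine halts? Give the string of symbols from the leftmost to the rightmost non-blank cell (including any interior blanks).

11_1__11

q0 | _[2]12121___   read 2 → write 1, move left, go to q1
q1 | [_]112121___   read _ → write _, move right, go to q4
q4 | _[1]12121___   read 1 → write 1, move right, go to q4
q4 | _1[1]2121___   read 1 → write 1, move right, go to q4
q4 | _11[2]121___   read 2 → write _, move right, go to q0
q0 | _11_[1]21___   read 1 → write 1, move right, go to q1
q1 | _11_1[2]1___   read 2 → write _, move right, go to q0
q0 | _11_1_[1]___   read 1 → write 1, move right, go to q1
q1 | _11_1_1[_]__   read _ → write _, move right, go to q4
q4 | _11_1_1_[_]_   read _ → write _, move right, go to q3
q3 | _11_1_1__[_]   read _ → write _, move left, go to q2
q2 | _11_1_1_[_]_   read _ → write 1, move left, go to q2
q2 | _11_1_1[_]1_   read _ → write 1, move left, go to q2
q2 | _11_1_[1]11_   read 1 → write 2, move left, go to q1
q1 | _11_1[_]211_   read _ → write _, move right, go to q4
q4 | _11_1_[2]11_   read 2 → write _, move right, go to q0
q0 | _11_1__[1]1_   read 1 → write 1, move right, go to q1
q1 | _11_1__1[1]_   read 1 → write 1, move left, go to qH
qH | _11_1__[1]1_
The non-blank tape span at halt is 11_1__11.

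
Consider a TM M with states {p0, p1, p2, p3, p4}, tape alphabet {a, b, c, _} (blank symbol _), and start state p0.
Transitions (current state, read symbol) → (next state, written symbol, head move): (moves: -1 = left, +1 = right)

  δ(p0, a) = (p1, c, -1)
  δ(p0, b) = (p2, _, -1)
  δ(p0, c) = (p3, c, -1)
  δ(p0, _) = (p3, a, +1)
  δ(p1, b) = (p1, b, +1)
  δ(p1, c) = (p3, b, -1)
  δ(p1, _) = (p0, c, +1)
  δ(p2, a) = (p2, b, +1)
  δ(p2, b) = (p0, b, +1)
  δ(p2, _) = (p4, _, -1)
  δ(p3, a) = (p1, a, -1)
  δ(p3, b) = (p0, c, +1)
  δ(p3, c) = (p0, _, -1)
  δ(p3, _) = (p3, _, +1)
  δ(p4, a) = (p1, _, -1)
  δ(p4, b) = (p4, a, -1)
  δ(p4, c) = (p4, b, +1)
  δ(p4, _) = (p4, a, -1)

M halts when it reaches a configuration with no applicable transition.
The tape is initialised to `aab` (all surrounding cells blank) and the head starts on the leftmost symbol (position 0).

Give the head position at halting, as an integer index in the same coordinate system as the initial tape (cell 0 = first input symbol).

-2

state=p0 head=0 tape=__[a]ab   (p0,a)→(p1,c,-1)
state=p1 head=-1 tape=_[_]cab   (p1,_)→(p0,c,+1)
state=p0 head=0 tape=_c[c]ab   (p0,c)→(p3,c,-1)
state=p3 head=-1 tape=_[c]cab   (p3,c)→(p0,_,-1)
state=p0 head=-2 tape=[_]_cab   (p0,_)→(p3,a,+1)
state=p3 head=-1 tape=a[_]cab   (p3,_)→(p3,_,+1)
state=p3 head=0 tape=a_[c]ab   (p3,c)→(p0,_,-1)
state=p0 head=-1 tape=a[_]_ab   (p0,_)→(p3,a,+1)
state=p3 head=0 tape=aa[_]ab   (p3,_)→(p3,_,+1)
state=p3 head=1 tape=aa_[a]b   (p3,a)→(p1,a,-1)
state=p1 head=0 tape=aa[_]ab   (p1,_)→(p0,c,+1)
state=p0 head=1 tape=aac[a]b   (p0,a)→(p1,c,-1)
state=p1 head=0 tape=aa[c]cb   (p1,c)→(p3,b,-1)
state=p3 head=-1 tape=a[a]bcb   (p3,a)→(p1,a,-1)
state=p1 head=-2 tape=[a]abcb
At halt the head is at cell -2.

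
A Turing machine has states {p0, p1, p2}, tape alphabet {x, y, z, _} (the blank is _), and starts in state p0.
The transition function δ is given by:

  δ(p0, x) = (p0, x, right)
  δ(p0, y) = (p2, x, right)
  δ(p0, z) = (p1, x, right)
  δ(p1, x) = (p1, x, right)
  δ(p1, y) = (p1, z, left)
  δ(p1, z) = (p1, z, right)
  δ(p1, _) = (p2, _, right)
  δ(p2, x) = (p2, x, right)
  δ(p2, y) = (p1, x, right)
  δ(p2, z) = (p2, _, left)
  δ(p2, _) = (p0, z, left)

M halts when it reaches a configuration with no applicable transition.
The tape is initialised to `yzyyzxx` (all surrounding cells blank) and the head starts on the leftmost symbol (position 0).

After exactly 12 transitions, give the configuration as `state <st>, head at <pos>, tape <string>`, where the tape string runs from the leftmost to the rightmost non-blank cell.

state=p0 head=0 tape=[y]zyyzxx   (p0,y)→(p2,x,right)
state=p2 head=1 tape=x[z]yyzxx   (p2,z)→(p2,_,left)
state=p2 head=0 tape=[x]_yyzxx   (p2,x)→(p2,x,right)
state=p2 head=1 tape=x[_]yyzxx   (p2,_)→(p0,z,left)
state=p0 head=0 tape=[x]zyyzxx   (p0,x)→(p0,x,right)
state=p0 head=1 tape=x[z]yyzxx   (p0,z)→(p1,x,right)
state=p1 head=2 tape=xx[y]yzxx   (p1,y)→(p1,z,left)
state=p1 head=1 tape=x[x]zyzxx   (p1,x)→(p1,x,right)
state=p1 head=2 tape=xx[z]yzxx   (p1,z)→(p1,z,right)
state=p1 head=3 tape=xxz[y]zxx   (p1,y)→(p1,z,left)
state=p1 head=2 tape=xx[z]zzxx   (p1,z)→(p1,z,right)
state=p1 head=3 tape=xxz[z]zxx   (p1,z)→(p1,z,right)
state=p1 head=4 tape=xxzz[z]xx
After 12 steps: state p1, head at 4, tape xxzzzxx.

state p1, head at 4, tape xxzzzxx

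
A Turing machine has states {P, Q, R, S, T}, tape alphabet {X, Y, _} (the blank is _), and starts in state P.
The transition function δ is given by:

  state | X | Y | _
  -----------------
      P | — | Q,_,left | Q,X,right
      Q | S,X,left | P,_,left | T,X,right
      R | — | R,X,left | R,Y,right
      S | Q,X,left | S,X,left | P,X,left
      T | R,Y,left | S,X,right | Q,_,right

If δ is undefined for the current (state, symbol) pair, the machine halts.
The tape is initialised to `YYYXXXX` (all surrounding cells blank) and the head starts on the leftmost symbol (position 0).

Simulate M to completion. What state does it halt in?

P | __[Y]YYXXXX   read Y → write _, move left, go to Q
Q | _[_]_YYXXXX   read _ → write X, move right, go to T
T | _X[_]YYXXXX   read _ → write _, move right, go to Q
Q | _X_[Y]YXXXX   read Y → write _, move left, go to P
P | _X[_]_YXXXX   read _ → write X, move right, go to Q
Q | _XX[_]YXXXX   read _ → write X, move right, go to T
T | _XXX[Y]XXXX   read Y → write X, move right, go to S
S | _XXXX[X]XXX   read X → write X, move left, go to Q
Q | _XXX[X]XXXX   read X → write X, move left, go to S
S | _XX[X]XXXXX   read X → write X, move left, go to Q
Q | _X[X]XXXXXX   read X → write X, move left, go to S
S | _[X]XXXXXXX   read X → write X, move left, go to Q
Q | [_]XXXXXXXX   read _ → write X, move right, go to T
T | X[X]XXXXXXX   read X → write Y, move left, go to R
R | [X]YXXXXXXX
No transition is defined for (R, X); M halts in state R.

R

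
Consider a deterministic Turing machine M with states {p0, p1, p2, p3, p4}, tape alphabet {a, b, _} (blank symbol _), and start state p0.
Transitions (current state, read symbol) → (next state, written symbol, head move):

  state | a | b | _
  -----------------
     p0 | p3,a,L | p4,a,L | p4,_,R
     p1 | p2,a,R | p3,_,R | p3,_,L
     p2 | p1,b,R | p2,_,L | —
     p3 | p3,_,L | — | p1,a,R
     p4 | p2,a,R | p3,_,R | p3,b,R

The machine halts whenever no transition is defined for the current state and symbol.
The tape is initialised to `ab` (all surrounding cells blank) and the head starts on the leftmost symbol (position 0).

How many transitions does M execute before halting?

6

p0 | _[a]b   read a → write a, move L, go to p3
p3 | [_]ab   read _ → write a, move R, go to p1
p1 | a[a]b   read a → write a, move R, go to p2
p2 | aa[b]   read b → write _, move L, go to p2
p2 | a[a]_   read a → write b, move R, go to p1
p1 | ab[_]   read _ → write _, move L, go to p3
p3 | a[b]_
M halts after 6 transitions.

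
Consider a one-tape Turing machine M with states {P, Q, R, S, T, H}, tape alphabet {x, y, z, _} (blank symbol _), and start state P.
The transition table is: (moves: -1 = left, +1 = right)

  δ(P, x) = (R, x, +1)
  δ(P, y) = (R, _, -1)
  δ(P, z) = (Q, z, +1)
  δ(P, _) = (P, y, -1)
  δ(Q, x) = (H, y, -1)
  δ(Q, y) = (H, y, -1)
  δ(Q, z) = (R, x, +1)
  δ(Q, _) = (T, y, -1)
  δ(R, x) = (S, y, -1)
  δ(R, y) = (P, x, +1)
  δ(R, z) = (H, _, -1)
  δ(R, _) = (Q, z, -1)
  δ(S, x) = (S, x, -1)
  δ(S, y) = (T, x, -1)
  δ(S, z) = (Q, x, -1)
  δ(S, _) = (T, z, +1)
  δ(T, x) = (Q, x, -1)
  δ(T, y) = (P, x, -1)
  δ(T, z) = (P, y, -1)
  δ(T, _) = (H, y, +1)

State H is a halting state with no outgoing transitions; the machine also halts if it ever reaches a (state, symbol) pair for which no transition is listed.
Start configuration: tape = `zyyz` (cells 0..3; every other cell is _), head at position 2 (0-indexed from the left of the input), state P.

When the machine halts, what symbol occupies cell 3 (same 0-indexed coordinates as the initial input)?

P | __zy[y]z_   read y → write _, move -1, go to R
R | __z[y]_z_   read y → write x, move +1, go to P
P | __zx[_]z_   read _ → write y, move -1, go to P
P | __z[x]yz_   read x → write x, move +1, go to R
R | __zx[y]z_   read y → write x, move +1, go to P
P | __zxx[z]_   read z → write z, move +1, go to Q
Q | __zxxz[_]   read _ → write y, move -1, go to T
T | __zxx[z]y   read z → write y, move -1, go to P
P | __zx[x]yy   read x → write x, move +1, go to R
R | __zxx[y]y   read y → write x, move +1, go to P
P | __zxxx[y]   read y → write _, move -1, go to R
R | __zxx[x]_   read x → write y, move -1, go to S
S | __zx[x]y_   read x → write x, move -1, go to S
S | __z[x]xy_   read x → write x, move -1, go to S
S | __[z]xxy_   read z → write x, move -1, go to Q
Q | _[_]xxxy_   read _ → write y, move -1, go to T
T | [_]yxxxy_   read _ → write y, move +1, go to H
H | y[y]xxxy_
Cell 3 holds y when M halts.

y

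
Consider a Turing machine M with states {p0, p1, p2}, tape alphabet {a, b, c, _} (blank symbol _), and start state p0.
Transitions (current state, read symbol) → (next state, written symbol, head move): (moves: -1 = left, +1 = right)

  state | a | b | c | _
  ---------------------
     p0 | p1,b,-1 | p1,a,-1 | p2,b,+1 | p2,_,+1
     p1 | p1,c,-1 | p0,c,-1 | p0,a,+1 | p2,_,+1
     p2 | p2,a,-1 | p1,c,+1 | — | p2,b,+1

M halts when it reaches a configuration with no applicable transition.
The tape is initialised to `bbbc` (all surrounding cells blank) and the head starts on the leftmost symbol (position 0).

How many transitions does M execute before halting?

12

state=p0 head=0 tape=_[b]bbc   (p0,b)→(p1,a,-1)
state=p1 head=-1 tape=[_]abbc   (p1,_)→(p2,_,+1)
state=p2 head=0 tape=_[a]bbc   (p2,a)→(p2,a,-1)
state=p2 head=-1 tape=[_]abbc   (p2,_)→(p2,b,+1)
state=p2 head=0 tape=b[a]bbc   (p2,a)→(p2,a,-1)
state=p2 head=-1 tape=[b]abbc   (p2,b)→(p1,c,+1)
state=p1 head=0 tape=c[a]bbc   (p1,a)→(p1,c,-1)
state=p1 head=-1 tape=[c]cbbc   (p1,c)→(p0,a,+1)
state=p0 head=0 tape=a[c]bbc   (p0,c)→(p2,b,+1)
state=p2 head=1 tape=ab[b]bc   (p2,b)→(p1,c,+1)
state=p1 head=2 tape=abc[b]c   (p1,b)→(p0,c,-1)
state=p0 head=1 tape=ab[c]cc   (p0,c)→(p2,b,+1)
state=p2 head=2 tape=abb[c]c
M halts after 12 transitions.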